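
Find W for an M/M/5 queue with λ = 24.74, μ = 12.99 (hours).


a = 1.9045; ρ = 0.3809; P₀ = 0.148037
Lq = P₀·a^c·ρ/(c!(1−ρ)²) = 0.03072
Wq = Lq/λ = 0.03072/24.74 = 0.001242 hr
W = Wq + 1/μ = 0.001242 + 0.07698 = 0.07822 hr

Final: 0.07822 hr


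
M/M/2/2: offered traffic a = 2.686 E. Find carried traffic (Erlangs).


B(2,2.686) = 0.494604 (Erlang-B)
Carried load = a(1 − B) = 2.686·(1 − 0.494604) = 2.686·0.505396 = 1.3575 E

Final: 1.3575 Erlangs


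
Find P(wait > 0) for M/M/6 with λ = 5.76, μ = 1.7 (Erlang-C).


a = λ/μ = 3.3882; ρ = a/6 = 0.5647
P₀ = 0.032625 (from M/M/c formula)
C(c,a) = [a^c/(c!(1−ρ))]·P₀ = [1513.00852/(720·0.4353)]·0.032625
= 4.82754·0.032625 = 0.157498

Final: 0.157498


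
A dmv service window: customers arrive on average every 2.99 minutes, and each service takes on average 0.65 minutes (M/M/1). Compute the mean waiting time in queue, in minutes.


λ = 60/2.99 = 20.0669 /hr
μ = 60/0.65 = 92.3077 /hr
ρ = λ/μ = 20.0669/92.3077 = 0.2174
Wq = ρ/(μ−λ) = 0.2174/(92.3077−20.0669) = 0.003009 hr
In minutes: 0.003009·60 = 0.1806 min

Final: 0.1806 min


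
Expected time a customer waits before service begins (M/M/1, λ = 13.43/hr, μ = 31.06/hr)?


ρ = 13.43/31.06 = 0.4324
Wq = ρ/(μ−λ) = 0.4324/(31.06 − 13.43) = 0.4324/17.63 = 0.02453 hr

Final: 0.02453 hr


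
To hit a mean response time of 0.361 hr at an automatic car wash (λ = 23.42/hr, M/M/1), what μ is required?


W = 1/(μ−λ) ⇒ μ − λ = 1/W = 1/0.361 = 2.7701
μ = λ + 1/W = 23.42 + 2.7701 = 26.1901 per hr

Final: 26.1901 /hr


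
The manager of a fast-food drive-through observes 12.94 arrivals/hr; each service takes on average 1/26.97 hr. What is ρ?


ρ = λ/μ = 12.94/26.97 = 0.4798

Final: 0.4798


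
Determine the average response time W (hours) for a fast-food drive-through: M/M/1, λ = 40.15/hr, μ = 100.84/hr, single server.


W = 1/(μ−λ) = 1/(100.84 − 40.15) = 1/60.69 = 0.01648 hr

Final: 0.01648 hr


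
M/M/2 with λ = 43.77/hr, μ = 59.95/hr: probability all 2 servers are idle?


a = λ/μ = 43.77/59.95 = 0.7301; ρ = a/c = 0.3651
Σ_{k=0}^{1} a^k/k! (terms k=0..1) = 1.00000 + 0.73011 = 1.73011
Tail: a^2/(2!(1−ρ)) = 0.53306/(2·0.6349) = 0.41977
P₀ = 1/(1.73011 + 0.41977) = 1/2.14988 = 0.465143

Final: 0.465143


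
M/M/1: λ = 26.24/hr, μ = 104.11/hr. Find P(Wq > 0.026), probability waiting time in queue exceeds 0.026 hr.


ρ = 26.24/104.11 = 0.2520
P(Wq > t) = ρ·e^{−(μ−λ)t} = 0.2520·e^{−2.0246}
= 0.2520·0.132044 = 0.033281

Final: 0.033281


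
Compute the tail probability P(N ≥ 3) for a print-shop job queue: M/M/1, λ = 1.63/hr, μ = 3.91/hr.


ρ = 1.63/3.91 = 0.4169
P(N ≥ n) = ρ^n = 0.4169^3 = 0.072449

Final: 0.072449


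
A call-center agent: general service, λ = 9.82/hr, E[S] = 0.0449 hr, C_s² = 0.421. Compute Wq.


ρ = λ·E[S] = 9.82·0.0449 = 0.4409
E[S²] = E[S]²(1+C_s²) = 0.0449²·(1+0.421) = 0.002865
Wq = λ·E[S²]/(2(1−ρ)) = 9.82·0.002865/(2·0.5591) = 0.02516 hr

Final: 0.02516 hr


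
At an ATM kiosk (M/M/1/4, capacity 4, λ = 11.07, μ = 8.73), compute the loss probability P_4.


ρ = λ/μ = 11.07/8.73 = 1.2680
P_K = (1−ρ)ρ^K/(1−ρ^(K+1)) = (-0.2680·2.585434)/(1 − 3.278437)
= -0.693003/-2.278437 = 0.304157

Final: 0.304157


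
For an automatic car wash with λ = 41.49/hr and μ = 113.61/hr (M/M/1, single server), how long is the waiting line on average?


ρ = 41.49/113.61 = 0.3652
Lq = ρ²/(1−ρ) = 0.1334/0.6348 = 0.2101

Final: 0.2101


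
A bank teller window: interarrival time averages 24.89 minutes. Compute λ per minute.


λ = 1/(interarrival time) in consistent units.
1 minute = 1 min, so λ = 1/24.89 = 0.04018 per minute

Final: 0.04018 /min


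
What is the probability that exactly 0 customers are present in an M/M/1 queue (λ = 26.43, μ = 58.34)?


ρ = 26.43/58.34 = 0.4530
P_n = (1−ρ)·ρ^n = (1 − 0.4530)·0.4530^0 = 0.5470·1.000000 = 0.546966

Final: 0.546966


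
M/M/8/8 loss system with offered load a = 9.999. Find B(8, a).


B(c,a) = (a^c/c!) / Σ_{k=0}^{c} a^k/k!
a^8/8! = 2478.175297
Σ terms (k=0..8): 1.00000 + 9.99900 + 49.99000 + 166.61667 + 416.50002 + 832.91675 + 1388.05576 + 1982.73851 + 2478.17530 = 7325.992020
B = 2478.175297/7325.992020 = 0.338272

Final: 0.338272


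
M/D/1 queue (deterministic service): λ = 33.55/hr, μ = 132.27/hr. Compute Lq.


ρ = 33.55/132.27 = 0.2536
M/D/1: Lq = ρ²/(2(1−ρ)) = 0.06434/(2·0.7464) = 0.04310

Final: 0.04310


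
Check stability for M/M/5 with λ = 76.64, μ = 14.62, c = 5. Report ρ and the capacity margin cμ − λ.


Total capacity cμ = 5·14.62 = 73.10/hr
ρ = λ/(cμ) = 76.64/73.10 = 1.0484
Stable ⇔ ρ < 1: NO
Spare capacity = cμ − λ = 73.10 − 76.64 = -3.54/hr

Final: ρ = 1.0484; unstable; margin = -3.54/hr


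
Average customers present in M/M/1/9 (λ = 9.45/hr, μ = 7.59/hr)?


ρ = 9.45/7.59 = 1.2451
L = ρ[1 − (K+1)ρ^K + Kρ^(K+1)] / [(1−ρ)(1−ρ^(K+1))]
Numerator: 1.2451·(1 − 10·7.189692 + 9·8.951593) = 12.036505
Denominator: (-0.2451)·(-7.951593) = 1.948612
L = 12.036505/1.948612 = 6.1770

Final: 6.1770


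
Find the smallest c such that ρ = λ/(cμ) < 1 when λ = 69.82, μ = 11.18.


Stability requires cμ > λ ⇔ c > λ/μ.
λ/μ = 69.82/11.18 = 6.2451
Minimum integer c = ⌊6.2451⌋ + 1 = 7
Check: 7·11.18 = 78.26 > 69.82, while 6·11.18 = 67.08 ≤ 69.82

Final: 7 servers


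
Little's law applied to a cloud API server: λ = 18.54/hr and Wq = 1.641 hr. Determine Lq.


Lq = λWq = 18.54·1.641 = 30.4241

Final: 30.4241


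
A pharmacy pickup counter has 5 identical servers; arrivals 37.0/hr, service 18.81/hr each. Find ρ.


ρ = λ/(cμ) = 37.0/(5·18.81) = 37.0/94.05 = 0.3934

Final: 0.3934


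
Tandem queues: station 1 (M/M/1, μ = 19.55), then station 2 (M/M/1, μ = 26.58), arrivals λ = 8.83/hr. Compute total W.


Each node sees arrival rate λ = 8.83/hr (tandem ⇒ throughput preserved).
W₁ = 1/(μ₁−λ) = 1/(19.55−8.83) = 0.09328 hr
W₂ = 1/(μ₂−λ) = 1/(26.58−8.83) = 0.05634 hr
W_total = W₁ + W₂ = 0.09328 + 0.05634 = 0.14962 hr

Final: 0.14962 hr


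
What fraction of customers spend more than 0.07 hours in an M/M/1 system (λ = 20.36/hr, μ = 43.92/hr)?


W ~ Exponential(μ−λ) for M/M/1.
μ − λ = 43.92 − 20.36 = 23.5600
P(W > t) = e^{−(μ−λ)t} = e^{−1.6492} = 0.192204

Final: 0.192204


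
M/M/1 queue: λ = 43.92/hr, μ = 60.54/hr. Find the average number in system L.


ρ = λ/μ = 43.92/60.54 = 0.7255
L = ρ/(1−ρ) = 0.7255/(1 − 0.7255) = 0.7255/0.2745 = 2.6426

Final: 2.6426


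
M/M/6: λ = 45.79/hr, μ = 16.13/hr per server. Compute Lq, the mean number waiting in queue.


a = λ/μ = 2.8388; ρ = a/6 = 0.4731
P₀ = 0.057793
Lq = P₀·a^c·ρ / (c!·(1−ρ)²) = 0.057793·523.38064·0.4731/(720·0.27759)
= 0.07160

Final: 0.07160


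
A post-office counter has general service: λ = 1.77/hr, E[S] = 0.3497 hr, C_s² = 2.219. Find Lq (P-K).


ρ = λ·E[S] = 1.77·0.3497 = 0.6190
Lq = ρ²(1+C_s²)/(2(1−ρ)) = 0.3831·(1+2.219)/(2·0.3810)
= 0.3831·3.2190/0.7621 = 1.61834

Final: 1.61834


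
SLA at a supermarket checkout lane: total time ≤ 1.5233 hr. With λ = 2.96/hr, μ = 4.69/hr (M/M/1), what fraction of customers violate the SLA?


W ~ Exponential(μ−λ) for M/M/1.
μ − λ = 4.69 − 2.96 = 1.7300
P(W > t) = e^{−(μ−λ)t} = e^{−2.6353} = 0.071697

Final: 0.071697


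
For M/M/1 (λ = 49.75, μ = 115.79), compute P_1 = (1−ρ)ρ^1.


ρ = 49.75/115.79 = 0.4297
P_n = (1−ρ)·ρ^n = (1 − 0.4297)·0.4297^1 = 0.5703·0.429657 = 0.245052

Final: 0.245052


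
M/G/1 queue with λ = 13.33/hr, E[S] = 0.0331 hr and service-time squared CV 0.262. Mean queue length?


ρ = λ·E[S] = 13.33·0.0331 = 0.4412
Lq = ρ²(1+C_s²)/(2(1−ρ)) = 0.1947·(1+0.262)/(2·0.5588)
= 0.1947·1.2620/1.1176 = 0.21984

Final: 0.21984


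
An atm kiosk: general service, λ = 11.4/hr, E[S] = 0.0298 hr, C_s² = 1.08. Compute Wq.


ρ = λ·E[S] = 11.4·0.0298 = 0.3397
E[S²] = E[S]²(1+C_s²) = 0.0298²·(1+1.08) = 0.001847
Wq = λ·E[S²]/(2(1−ρ)) = 11.4·0.001847/(2·0.6603) = 0.01595 hr

Final: 0.01595 hr


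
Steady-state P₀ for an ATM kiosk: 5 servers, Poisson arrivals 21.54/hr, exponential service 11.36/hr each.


a = λ/μ = 21.54/11.36 = 1.8961; ρ = a/c = 0.3792
Σ_{k=0}^{4} a^k/k! (terms k=0..4) = 1.00000 + 1.89613 + 1.79765 + 1.13619 + 0.53859 = 6.36855
Tail: a^5/(5!(1−ρ)) = 24.50963/(120·0.6208) = 0.32902
P₀ = 1/(6.36855 + 0.32902) = 1/6.69757 = 0.149308

Final: 0.149308


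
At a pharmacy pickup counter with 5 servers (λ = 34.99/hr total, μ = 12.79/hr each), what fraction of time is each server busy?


ρ = λ/(cμ) = 34.99/(5·12.79) = 34.99/63.95 = 0.5471

Final: 0.5471


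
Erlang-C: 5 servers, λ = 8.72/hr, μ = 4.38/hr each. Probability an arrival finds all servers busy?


a = λ/μ = 1.9909; ρ = a/5 = 0.3982
P₀ = 0.135585 (from M/M/c formula)
C(c,a) = [a^c/(c!(1−ρ))]·P₀ = [31.27605/(120·0.6018)]·0.135585
= 0.43307·0.135585 = 0.058718

Final: 0.058718


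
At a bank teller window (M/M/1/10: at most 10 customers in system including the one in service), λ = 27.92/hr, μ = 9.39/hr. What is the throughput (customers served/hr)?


ρ = 2.9734; P_K = (1−ρ)ρ^10/(1−ρ^11) = 0.663686
λ_eff = λ(1 − P_K) = 27.92·(1 − 0.663686) = 27.92·0.336314 = 9.3899 /hr

Final: 9.3899 /hr


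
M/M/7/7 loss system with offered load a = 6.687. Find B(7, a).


B(c,a) = (a^c/c!) / Σ_{k=0}^{c} a^k/k!
a^7/7! = 118.628414
Σ terms (k=0..7): 1.00000 + 6.68700 + 22.35798 + 49.83595 + 83.31325 + 111.42313 + 124.18108 + 118.62841 = 517.426809
B = 118.628414/517.426809 = 0.229266

Final: 0.229266


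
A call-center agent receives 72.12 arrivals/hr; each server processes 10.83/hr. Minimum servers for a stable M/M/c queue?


Stability requires cμ > λ ⇔ c > λ/μ.
λ/μ = 72.12/10.83 = 6.6593
Minimum integer c = ⌊6.6593⌋ + 1 = 7
Check: 7·10.83 = 75.81 > 72.12, while 6·10.83 = 64.98 ≤ 72.12

Final: 7 servers


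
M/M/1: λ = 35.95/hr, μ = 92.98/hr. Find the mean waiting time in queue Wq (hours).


ρ = 35.95/92.98 = 0.3866
Wq = ρ/(μ−λ) = 0.3866/(92.98 − 35.95) = 0.3866/57.03 = 0.006780 hr

Final: 0.006780 hr


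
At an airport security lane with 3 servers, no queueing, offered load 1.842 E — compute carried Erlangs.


B(3,1.842) = 0.186670 (Erlang-B)
Carried load = a(1 − B) = 1.842·(1 − 0.186670) = 1.842·0.813330 = 1.4982 E

Final: 1.4982 Erlangs


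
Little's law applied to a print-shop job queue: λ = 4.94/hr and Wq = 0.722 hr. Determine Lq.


Lq = λWq = 4.94·0.722 = 3.5667

Final: 3.5667


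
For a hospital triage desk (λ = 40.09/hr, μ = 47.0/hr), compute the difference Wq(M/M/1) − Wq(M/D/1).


ρ = 40.09/47.0 = 0.8530
Wq(M/M/1) = ρ/(μ−λ) = 0.8530/6.91 = 0.12344 hr
Wq(M/D/1) = ρ/(2(μ−λ)) = 0.06172 hr
Savings = 0.12344 − 0.06172 = 0.06172 hr

Final: 0.06172 hr


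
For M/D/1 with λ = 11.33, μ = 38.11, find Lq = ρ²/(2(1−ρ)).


ρ = 11.33/38.11 = 0.2973
M/D/1: Lq = ρ²/(2(1−ρ)) = 0.08839/(2·0.7027) = 0.06289

Final: 0.06289


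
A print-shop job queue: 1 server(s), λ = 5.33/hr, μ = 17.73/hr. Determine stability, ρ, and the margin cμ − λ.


Total capacity cμ = 1·17.73 = 17.73/hr
ρ = λ/(cμ) = 5.33/17.73 = 0.3006
Stable ⇔ ρ < 1: YES
Spare capacity = cμ − λ = 17.73 − 5.33 = 12.40/hr

Final: ρ = 0.3006; stable; margin = 12.40/hr


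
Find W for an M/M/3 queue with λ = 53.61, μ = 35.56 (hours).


a = 1.5076; ρ = 0.5025; P₀ = 0.208681
Lq = P₀·a^c·ρ/(c!(1−ρ)²) = 0.24200
Wq = Lq/λ = 0.24200/53.61 = 0.004514 hr
W = Wq + 1/μ = 0.004514 + 0.02812 = 0.03264 hr

Final: 0.03264 hr


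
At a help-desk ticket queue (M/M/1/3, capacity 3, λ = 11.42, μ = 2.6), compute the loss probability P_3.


ρ = λ/μ = 11.42/2.6 = 4.3923
P_K = (1−ρ)ρ^K/(1−ρ^(K+1)) = (-3.3923·84.738011)/(1 − 372.195419)
= -287.457408/-371.195419 = 0.774410

Final: 0.774410


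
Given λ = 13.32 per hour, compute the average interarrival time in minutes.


Mean interarrival time = 1/λ = 1/13.32 hour = 0.07508 hour
In minutes: 0.07508 × 60 = 4.5045 min

Final: 4.5045 min


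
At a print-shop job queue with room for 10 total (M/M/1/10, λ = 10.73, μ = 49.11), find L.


ρ = 10.73/49.11 = 0.2185
L = ρ[1 − (K+1)ρ^K + Kρ^(K+1)] / [(1−ρ)(1−ρ^(K+1))]
Numerator: 0.2185·(1 − 11·0.0000002479 + 10·0.00000005417) = 0.218489
Denominator: (0.7815)·(1.000000) = 0.781511
L = 0.218489/0.781511 = 0.2796

Final: 0.2796


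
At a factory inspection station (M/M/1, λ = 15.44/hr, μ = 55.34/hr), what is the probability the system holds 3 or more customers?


ρ = 15.44/55.34 = 0.2790
P(N ≥ n) = ρ^n = 0.2790^3 = 0.021718

Final: 0.021718


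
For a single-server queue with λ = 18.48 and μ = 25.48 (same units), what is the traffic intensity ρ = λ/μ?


ρ = λ/μ = 18.48/25.48 = 0.7253

Final: 0.7253


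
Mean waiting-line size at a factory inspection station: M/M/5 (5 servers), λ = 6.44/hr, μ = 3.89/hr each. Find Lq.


a = λ/μ = 1.6555; ρ = a/5 = 0.3311
P₀ = 0.190474
Lq = P₀·a^c·ρ / (c!·(1−ρ)²) = 0.190474·12.43602·0.3311/(120·0.44742)
= 0.01461

Final: 0.01461


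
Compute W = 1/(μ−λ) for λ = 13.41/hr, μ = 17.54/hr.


W = 1/(μ−λ) = 1/(17.54 − 13.41) = 1/4.13 = 0.2421 hr

Final: 0.2421 hr


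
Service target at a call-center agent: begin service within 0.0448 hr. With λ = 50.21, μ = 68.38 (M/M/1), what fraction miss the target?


ρ = 50.21/68.38 = 0.7343
P(Wq > t) = ρ·e^{−(μ−λ)t} = 0.7343·e^{−0.8140}
= 0.7343·0.443075 = 0.325341

Final: 0.325341


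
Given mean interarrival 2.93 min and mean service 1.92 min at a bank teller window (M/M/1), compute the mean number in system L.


λ = 60/2.93 = 20.4778 /hr
μ = 60/1.92 = 31.2500 /hr
ρ = λ/μ = 20.4778/31.2500 = 0.6553
L = ρ/(1−ρ) = 0.6553/0.3447 = 1.9010

Final: 1.9010


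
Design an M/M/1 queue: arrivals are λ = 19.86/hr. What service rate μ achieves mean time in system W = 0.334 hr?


W = 1/(μ−λ) ⇒ μ − λ = 1/W = 1/0.334 = 2.9940
μ = λ + 1/W = 19.86 + 2.9940 = 22.8540 per hr

Final: 22.8540 /hr


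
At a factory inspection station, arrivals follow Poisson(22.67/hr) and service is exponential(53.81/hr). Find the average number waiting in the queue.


ρ = 22.67/53.81 = 0.4213
Lq = ρ²/(1−ρ) = 0.1775/0.5787 = 0.3067

Final: 0.3067


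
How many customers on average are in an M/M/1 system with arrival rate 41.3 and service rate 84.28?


ρ = λ/μ = 41.3/84.28 = 0.4900
L = ρ/(1−ρ) = 0.4900/(1 − 0.4900) = 0.4900/0.5100 = 0.9609

Final: 0.9609


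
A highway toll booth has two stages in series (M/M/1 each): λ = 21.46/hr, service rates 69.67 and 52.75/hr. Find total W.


Each node sees arrival rate λ = 21.46/hr (tandem ⇒ throughput preserved).
W₁ = 1/(μ₁−λ) = 1/(69.67−21.46) = 0.02074 hr
W₂ = 1/(μ₂−λ) = 1/(52.75−21.46) = 0.03196 hr
W_total = W₁ + W₂ = 0.02074 + 0.03196 = 0.05270 hr

Final: 0.05270 hr


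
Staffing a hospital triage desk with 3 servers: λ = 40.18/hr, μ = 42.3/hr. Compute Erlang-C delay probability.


a = λ/μ = 0.9499; ρ = a/3 = 0.3166
P₀ = 0.383135 (from M/M/c formula)
C(c,a) = [a^c/(c!(1−ρ))]·P₀ = [0.85706/(6·0.6834)]·0.383135
= 0.20903·0.383135 = 0.080085

Final: 0.080085


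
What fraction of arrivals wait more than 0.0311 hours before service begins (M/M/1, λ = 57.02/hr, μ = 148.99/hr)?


ρ = 57.02/148.99 = 0.3827
P(Wq > t) = ρ·e^{−(μ−λ)t} = 0.3827·e^{−2.8603}
= 0.3827·0.057253 = 0.021911

Final: 0.021911


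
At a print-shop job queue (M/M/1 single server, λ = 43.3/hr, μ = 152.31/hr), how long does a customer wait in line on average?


ρ = 43.3/152.31 = 0.2843
Wq = ρ/(μ−λ) = 0.2843/(152.31 − 43.3) = 0.2843/109.01 = 0.002608 hr

Final: 0.002608 hr


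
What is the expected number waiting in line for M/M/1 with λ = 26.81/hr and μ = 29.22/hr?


ρ = 26.81/29.22 = 0.9175
Lq = ρ²/(1−ρ) = 0.8418/0.08248 = 10.2070

Final: 10.2070


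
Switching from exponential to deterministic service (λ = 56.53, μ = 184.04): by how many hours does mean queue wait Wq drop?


ρ = 56.53/184.04 = 0.3072
Wq(M/M/1) = ρ/(μ−λ) = 0.3072/127.51 = 0.002409 hr
Wq(M/D/1) = ρ/(2(μ−λ)) = 0.001204 hr
Savings = 0.002409 − 0.001204 = 0.001204 hr

Final: 0.001204 hr


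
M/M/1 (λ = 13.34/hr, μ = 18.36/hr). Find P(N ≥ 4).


ρ = 13.34/18.36 = 0.7266
P(N ≥ n) = ρ^n = 0.7266^4 = 0.278697

Final: 0.278697


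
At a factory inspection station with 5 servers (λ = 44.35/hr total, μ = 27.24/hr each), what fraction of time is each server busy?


ρ = λ/(cμ) = 44.35/(5·27.24) = 44.35/136.20 = 0.3256

Final: 0.3256


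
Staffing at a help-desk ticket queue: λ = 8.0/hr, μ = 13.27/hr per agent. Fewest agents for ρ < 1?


Stability requires cμ > λ ⇔ c > λ/μ.
λ/μ = 8.0/13.27 = 0.6029
Minimum integer c = ⌊0.6029⌋ + 1 = 1
Check: 1·13.27 = 13.27 > 8.0, while 0·13.27 = 0.00 ≤ 8.0

Final: 1 servers


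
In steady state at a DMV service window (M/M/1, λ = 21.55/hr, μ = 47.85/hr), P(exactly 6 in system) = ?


ρ = 21.55/47.85 = 0.4504
P_n = (1−ρ)·ρ^n = (1 − 0.4504)·0.4504^6 = 0.5496·0.008344 = 0.004586

Final: 0.004586


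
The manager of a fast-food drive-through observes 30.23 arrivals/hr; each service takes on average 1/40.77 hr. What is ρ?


ρ = λ/μ = 30.23/40.77 = 0.7415

Final: 0.7415


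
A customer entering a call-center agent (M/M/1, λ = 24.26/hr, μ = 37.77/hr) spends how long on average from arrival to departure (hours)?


W = 1/(μ−λ) = 1/(37.77 − 24.26) = 1/13.51 = 0.07402 hr

Final: 0.07402 hr


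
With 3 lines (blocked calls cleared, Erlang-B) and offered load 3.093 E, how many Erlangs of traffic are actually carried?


B(3,3.093) = 0.357158 (Erlang-B)
Carried load = a(1 − B) = 3.093·(1 − 0.357158) = 3.093·0.642842 = 1.9883 E

Final: 1.9883 Erlangs


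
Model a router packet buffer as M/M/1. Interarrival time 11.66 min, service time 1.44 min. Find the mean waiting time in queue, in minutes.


λ = 60/11.66 = 5.1458 /hr
μ = 60/1.44 = 41.6667 /hr
ρ = λ/μ = 5.1458/41.6667 = 0.1235
Wq = ρ/(μ−λ) = 0.1235/(41.6667−5.1458) = 0.003382 hr
In minutes: 0.003382·60 = 0.2029 min

Final: 0.2029 min


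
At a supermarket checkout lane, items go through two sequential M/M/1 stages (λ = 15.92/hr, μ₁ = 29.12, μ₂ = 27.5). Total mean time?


Each node sees arrival rate λ = 15.92/hr (tandem ⇒ throughput preserved).
W₁ = 1/(μ₁−λ) = 1/(29.12−15.92) = 0.07576 hr
W₂ = 1/(μ₂−λ) = 1/(27.5−15.92) = 0.08636 hr
W_total = W₁ + W₂ = 0.07576 + 0.08636 = 0.16211 hr

Final: 0.16211 hr


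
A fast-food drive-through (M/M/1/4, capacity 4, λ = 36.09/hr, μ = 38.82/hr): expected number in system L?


ρ = 36.09/38.82 = 0.9297
L = ρ[1 − (K+1)ρ^K + Kρ^(K+1)] / [(1−ρ)(1−ρ^(K+1))]
Numerator: 0.9297·(1 − 5·0.747008 + 4·0.694475) = 0.039846
Denominator: (0.07032)·(0.305525) = 0.021486
L = 0.039846/0.021486 = 1.8545

Final: 1.8545


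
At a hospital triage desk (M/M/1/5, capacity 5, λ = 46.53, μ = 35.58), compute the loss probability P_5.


ρ = λ/μ = 46.53/35.58 = 1.3078
P_K = (1−ρ)ρ^K/(1−ρ^(K+1)) = (-0.3078·3.825036)/(1 − 5.002218)
= -1.177182/-4.002218 = 0.294132

Final: 0.294132


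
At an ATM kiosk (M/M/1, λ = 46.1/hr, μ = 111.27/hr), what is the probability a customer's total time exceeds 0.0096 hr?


W ~ Exponential(μ−λ) for M/M/1.
μ − λ = 111.27 − 46.1 = 65.1700
P(W > t) = e^{−(μ−λ)t} = e^{−0.6256} = 0.534923

Final: 0.534923


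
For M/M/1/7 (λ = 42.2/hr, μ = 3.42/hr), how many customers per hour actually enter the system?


ρ = 12.3392; P_K = (1−ρ)ρ^7/(1−ρ^8) = 0.918957
λ_eff = λ(1 − P_K) = 42.2·(1 − 0.918957) = 42.2·0.081043 = 3.4200 /hr

Final: 3.4200 /hr


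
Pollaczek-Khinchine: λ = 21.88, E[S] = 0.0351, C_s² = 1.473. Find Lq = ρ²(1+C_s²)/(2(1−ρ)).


ρ = λ·E[S] = 21.88·0.0351 = 0.7680
Lq = ρ²(1+C_s²)/(2(1−ρ)) = 0.5898·(1+1.473)/(2·0.2320)
= 0.5898·2.4730/0.4640 = 3.14335

Final: 3.14335


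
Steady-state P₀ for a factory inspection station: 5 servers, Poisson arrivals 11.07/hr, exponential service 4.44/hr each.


a = λ/μ = 11.07/4.44 = 2.4932; ρ = a/c = 0.4986
Σ_{k=0}^{4} a^k/k! (terms k=0..4) = 1.00000 + 2.49324 + 3.10813 + 2.58311 + 1.61008 = 10.79456
Tail: a^5/(5!(1−ρ)) = 96.34369/(120·0.5014) = 1.60140
P₀ = 1/(10.79456 + 1.60140) = 1/12.39596 = 0.080671

Final: 0.080671


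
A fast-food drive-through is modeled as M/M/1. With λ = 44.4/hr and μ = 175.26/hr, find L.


ρ = λ/μ = 44.4/175.26 = 0.2533
L = ρ/(1−ρ) = 0.2533/(1 − 0.2533) = 0.2533/0.7467 = 0.3393

Final: 0.3393


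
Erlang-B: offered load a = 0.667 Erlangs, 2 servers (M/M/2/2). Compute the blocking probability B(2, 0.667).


B(c,a) = (a^c/c!) / Σ_{k=0}^{c} a^k/k!
a^2/2! = 0.222445
Σ terms (k=0..2): 1.00000 + 0.66700 + 0.22244 = 1.889444
B = 0.222445/1.889444 = 0.117730

Final: 0.117730


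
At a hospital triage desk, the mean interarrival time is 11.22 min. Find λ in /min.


λ = 1/(interarrival time) in consistent units.
1 minute = 1 min, so λ = 1/11.22 = 0.08913 per minute

Final: 0.08913 /min


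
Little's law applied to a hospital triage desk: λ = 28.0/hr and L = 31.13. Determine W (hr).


W = L/λ = 31.13/28.0 = 1.1118 hr

Final: 1.1118 hr


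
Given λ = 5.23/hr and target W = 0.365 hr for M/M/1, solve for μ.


W = 1/(μ−λ) ⇒ μ − λ = 1/W = 1/0.365 = 2.7397
μ = λ + 1/W = 5.23 + 2.7397 = 7.9697 per hr

Final: 7.9697 /hr


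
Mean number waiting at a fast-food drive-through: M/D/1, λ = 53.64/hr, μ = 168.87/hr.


ρ = 53.64/168.87 = 0.3176
M/D/1: Lq = ρ²/(2(1−ρ)) = 0.1009/(2·0.6824) = 0.07393

Final: 0.07393


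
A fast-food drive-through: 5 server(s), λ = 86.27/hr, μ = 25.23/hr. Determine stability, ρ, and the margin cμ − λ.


Total capacity cμ = 5·25.23 = 126.15/hr
ρ = λ/(cμ) = 86.27/126.15 = 0.6839
Stable ⇔ ρ < 1: YES
Spare capacity = cμ − λ = 126.15 − 86.27 = 39.88/hr

Final: ρ = 0.6839; stable; margin = 39.88/hr


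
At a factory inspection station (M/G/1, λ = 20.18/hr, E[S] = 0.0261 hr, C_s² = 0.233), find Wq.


ρ = λ·E[S] = 20.18·0.0261 = 0.5267
E[S²] = E[S]²(1+C_s²) = 0.0261²·(1+0.233) = 0.0008399
Wq = λ·E[S²]/(2(1−ρ)) = 20.18·0.0008399/(2·0.4733) = 0.01791 hr

Final: 0.01791 hr


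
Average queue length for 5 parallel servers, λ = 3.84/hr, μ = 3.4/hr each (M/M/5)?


a = λ/μ = 1.1294; ρ = a/5 = 0.2259
P₀ = 0.323114
Lq = P₀·a^c·ρ / (c!·(1−ρ)²) = 0.323114·1.83764·0.2259/(120·0.59926)
= 0.001865

Final: 0.001865


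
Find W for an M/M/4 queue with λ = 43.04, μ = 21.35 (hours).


a = 2.0159; ρ = 0.5040; P₀ = 0.128194
Lq = P₀·a^c·ρ/(c!(1−ρ)²) = 0.18071
Wq = Lq/λ = 0.18071/43.04 = 0.004199 hr
W = Wq + 1/μ = 0.004199 + 0.04684 = 0.05104 hr

Final: 0.05104 hr


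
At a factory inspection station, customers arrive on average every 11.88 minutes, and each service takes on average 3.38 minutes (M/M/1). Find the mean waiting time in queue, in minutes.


λ = 60/11.88 = 5.0505 /hr
μ = 60/3.38 = 17.7515 /hr
ρ = λ/μ = 5.0505/17.7515 = 0.2845
Wq = ρ/(μ−λ) = 0.2845/(17.7515−5.0505) = 0.02240 hr
In minutes: 0.02240·60 = 1.344 min

Final: 1.344 min


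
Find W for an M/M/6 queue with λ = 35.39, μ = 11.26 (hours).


a = 3.1430; ρ = 0.5238; P₀ = 0.042212
Lq = P₀·a^c·ρ/(c!(1−ρ)²) = 0.13056
Wq = Lq/λ = 0.13056/35.39 = 0.003689 hr
W = Wq + 1/μ = 0.003689 + 0.08881 = 0.09250 hr

Final: 0.09250 hr


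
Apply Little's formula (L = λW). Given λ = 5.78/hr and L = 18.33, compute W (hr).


W = L/λ = 18.33/5.78 = 3.1713 hr

Final: 3.1713 hr


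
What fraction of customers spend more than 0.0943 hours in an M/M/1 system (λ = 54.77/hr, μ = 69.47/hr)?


W ~ Exponential(μ−λ) for M/M/1.
μ − λ = 69.47 − 54.77 = 14.7000
P(W > t) = e^{−(μ−λ)t} = e^{−1.3862} = 0.250021

Final: 0.250021


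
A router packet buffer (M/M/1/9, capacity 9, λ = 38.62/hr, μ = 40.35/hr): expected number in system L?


ρ = 38.62/40.35 = 0.9571
L = ρ[1 − (K+1)ρ^K + Kρ^(K+1)] / [(1−ρ)(1−ρ^(K+1))]
Numerator: 0.9571·(1 − 10·0.674091 + 9·0.645190) = 0.062974
Denominator: (0.04287)·(0.354810) = 0.015212
L = 0.062974/0.015212 = 4.1396

Final: 4.1396


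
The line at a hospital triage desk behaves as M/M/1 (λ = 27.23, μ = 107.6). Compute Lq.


ρ = 27.23/107.6 = 0.2531
Lq = ρ²/(1−ρ) = 0.06404/0.7469 = 0.08574

Final: 0.08574


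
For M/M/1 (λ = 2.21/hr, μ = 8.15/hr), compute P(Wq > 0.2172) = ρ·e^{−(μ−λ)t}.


ρ = 2.21/8.15 = 0.2712
P(Wq > t) = ρ·e^{−(μ−λ)t} = 0.2712·e^{−1.2902}
= 0.2712·0.275225 = 0.074631

Final: 0.074631


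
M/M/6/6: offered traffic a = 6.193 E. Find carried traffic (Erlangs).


B(6,6.193) = 0.278335 (Erlang-B)
Carried load = a(1 − B) = 6.193·(1 − 0.278335) = 6.193·0.721665 = 4.4693 E

Final: 4.4693 Erlangs


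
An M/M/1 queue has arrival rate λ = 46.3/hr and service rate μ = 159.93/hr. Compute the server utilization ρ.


ρ = λ/μ = 46.3/159.93 = 0.2895

Final: 0.2895


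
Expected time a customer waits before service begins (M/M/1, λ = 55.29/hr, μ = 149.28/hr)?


ρ = 55.29/149.28 = 0.3704
Wq = ρ/(μ−λ) = 0.3704/(149.28 − 55.29) = 0.3704/93.99 = 0.003941 hr

Final: 0.003941 hr


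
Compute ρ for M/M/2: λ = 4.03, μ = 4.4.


ρ = λ/(cμ) = 4.03/(2·4.4) = 4.03/8.80 = 0.4580

Final: 0.4580


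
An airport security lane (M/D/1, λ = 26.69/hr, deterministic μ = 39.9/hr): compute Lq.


ρ = 26.69/39.9 = 0.6689
M/D/1: Lq = ρ²/(2(1−ρ)) = 0.4475/(2·0.3311) = 0.67576

Final: 0.67576


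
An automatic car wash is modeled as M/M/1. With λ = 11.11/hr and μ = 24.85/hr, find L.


ρ = λ/μ = 11.11/24.85 = 0.4471
L = ρ/(1−ρ) = 0.4471/(1 − 0.4471) = 0.4471/0.5529 = 0.8086

Final: 0.8086


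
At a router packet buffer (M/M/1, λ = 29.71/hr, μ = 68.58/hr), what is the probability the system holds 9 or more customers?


ρ = 29.71/68.58 = 0.4332
P(N ≥ n) = ρ^n = 0.4332^9 = 0.0005375

Final: 0.0005375


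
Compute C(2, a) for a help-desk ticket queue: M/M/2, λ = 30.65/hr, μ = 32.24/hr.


a = λ/μ = 0.9507; ρ = a/2 = 0.4753
P₀ = 0.355619 (from M/M/c formula)
C(c,a) = [a^c/(c!(1−ρ))]·P₀ = [0.90380/(2·0.5247)]·0.355619
= 0.86132·0.355619 = 0.306301

Final: 0.306301


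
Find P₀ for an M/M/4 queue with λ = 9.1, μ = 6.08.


a = λ/μ = 9.1/6.08 = 1.4967; ρ = a/c = 0.3742
Σ_{k=0}^{3} a^k/k! (terms k=0..3) = 1.00000 + 1.49671 + 1.12007 + 0.55881 = 4.17559
Tail: a^4/(4!(1−ρ)) = 5.01824/(24·0.6258) = 0.33411
P₀ = 1/(4.17559 + 0.33411) = 1/4.50970 = 0.221744

Final: 0.221744


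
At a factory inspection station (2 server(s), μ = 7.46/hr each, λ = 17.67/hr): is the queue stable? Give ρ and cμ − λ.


Total capacity cμ = 2·7.46 = 14.92/hr
ρ = λ/(cμ) = 17.67/14.92 = 1.1843
Stable ⇔ ρ < 1: NO
Spare capacity = cμ − λ = 14.92 − 17.67 = -2.75/hr

Final: ρ = 1.1843; unstable; margin = -2.75/hr


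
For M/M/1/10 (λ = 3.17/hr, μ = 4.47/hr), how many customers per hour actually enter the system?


ρ = 0.7092; P_K = (1−ρ)ρ^10/(1−ρ^11) = 0.009576
λ_eff = λ(1 − P_K) = 3.17·(1 − 0.009576) = 3.17·0.990424 = 3.1396 /hr

Final: 3.1396 /hr


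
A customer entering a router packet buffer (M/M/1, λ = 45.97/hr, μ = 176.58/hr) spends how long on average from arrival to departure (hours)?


W = 1/(μ−λ) = 1/(176.58 − 45.97) = 1/130.61 = 0.007656 hr

Final: 0.007656 hr


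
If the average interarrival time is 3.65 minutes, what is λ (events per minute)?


λ = 1/(interarrival time) in consistent units.
1 minute = 1 min, so λ = 1/3.65 = 0.2740 per minute

Final: 0.2740 /min


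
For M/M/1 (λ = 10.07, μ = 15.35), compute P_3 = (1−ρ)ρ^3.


ρ = 10.07/15.35 = 0.6560
P_n = (1−ρ)·ρ^n = (1 − 0.6560)·0.6560^3 = 0.3440·0.282334 = 0.097116

Final: 0.097116


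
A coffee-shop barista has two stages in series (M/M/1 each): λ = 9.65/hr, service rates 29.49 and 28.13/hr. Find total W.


Each node sees arrival rate λ = 9.65/hr (tandem ⇒ throughput preserved).
W₁ = 1/(μ₁−λ) = 1/(29.49−9.65) = 0.05040 hr
W₂ = 1/(μ₂−λ) = 1/(28.13−9.65) = 0.05411 hr
W_total = W₁ + W₂ = 0.05040 + 0.05411 = 0.10452 hr

Final: 0.10452 hr


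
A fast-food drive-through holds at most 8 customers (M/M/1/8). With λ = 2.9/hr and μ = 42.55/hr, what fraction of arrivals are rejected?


ρ = λ/μ = 2.9/42.55 = 0.06816
P_K = (1−ρ)ρ^K/(1−ρ^(K+1)) = (0.9318·4.656e-10)/(1 − 3.173e-11)
= 4.338e-10/1.000000 = 4.338e-10

Final: 4.338e-10


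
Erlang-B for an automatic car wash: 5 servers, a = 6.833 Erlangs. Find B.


B(c,a) = (a^c/c!) / Σ_{k=0}^{c} a^k/k!
a^5/5! = 124.129743
Σ terms (k=0..5): 1.00000 + 6.83300 + 23.34494 + 53.17200 + 90.83107 + 124.12974 = 299.310762
B = 124.129743/299.310762 = 0.414719

Final: 0.414719


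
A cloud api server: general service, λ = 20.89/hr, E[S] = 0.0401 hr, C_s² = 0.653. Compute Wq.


ρ = λ·E[S] = 20.89·0.0401 = 0.8377
E[S²] = E[S]²(1+C_s²) = 0.0401²·(1+0.653) = 0.002658
Wq = λ·E[S²]/(2(1−ρ)) = 20.89·0.002658/(2·0.1623) = 0.17105 hr

Final: 0.17105 hr


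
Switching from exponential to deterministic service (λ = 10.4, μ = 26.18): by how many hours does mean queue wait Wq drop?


ρ = 10.4/26.18 = 0.3972
Wq(M/M/1) = ρ/(μ−λ) = 0.3972/15.78 = 0.02517 hr
Wq(M/D/1) = ρ/(2(μ−λ)) = 0.01259 hr
Savings = 0.02517 − 0.01259 = 0.01259 hr

Final: 0.01259 hr


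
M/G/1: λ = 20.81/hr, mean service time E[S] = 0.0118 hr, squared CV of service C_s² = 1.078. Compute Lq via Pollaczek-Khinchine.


ρ = λ·E[S] = 20.81·0.0118 = 0.2456
Lq = ρ²(1+C_s²)/(2(1−ρ)) = 0.06030·(1+1.078)/(2·0.7544)
= 0.06030·2.0780/1.5089 = 0.08304

Final: 0.08304


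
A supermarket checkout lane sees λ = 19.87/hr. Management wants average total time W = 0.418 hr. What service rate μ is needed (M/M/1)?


W = 1/(μ−λ) ⇒ μ − λ = 1/W = 1/0.418 = 2.3923
μ = λ + 1/W = 19.87 + 2.3923 = 22.2623 per hr

Final: 22.2623 /hr


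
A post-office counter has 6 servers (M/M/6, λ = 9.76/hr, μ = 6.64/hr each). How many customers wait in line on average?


a = λ/μ = 1.4699; ρ = a/6 = 0.2450
P₀ = 0.229902
Lq = P₀·a^c·ρ / (c!·(1−ρ)²) = 0.229902·10.08534·0.2450/(720·0.57006)
= 0.001384

Final: 0.001384


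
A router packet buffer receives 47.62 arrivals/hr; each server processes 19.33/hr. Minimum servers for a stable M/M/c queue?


Stability requires cμ > λ ⇔ c > λ/μ.
λ/μ = 47.62/19.33 = 2.4635
Minimum integer c = ⌊2.4635⌋ + 1 = 3
Check: 3·19.33 = 57.99 > 47.62, while 2·19.33 = 38.66 ≤ 47.62

Final: 3 servers


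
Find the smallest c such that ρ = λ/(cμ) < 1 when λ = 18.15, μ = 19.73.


Stability requires cμ > λ ⇔ c > λ/μ.
λ/μ = 18.15/19.73 = 0.9199
Minimum integer c = ⌊0.9199⌋ + 1 = 1
Check: 1·19.73 = 19.73 > 18.15, while 0·19.73 = 0.00 ≤ 18.15

Final: 1 servers


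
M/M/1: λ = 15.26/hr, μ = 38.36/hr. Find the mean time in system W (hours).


W = 1/(μ−λ) = 1/(38.36 − 15.26) = 1/23.10 = 0.04329 hr

Final: 0.04329 hr


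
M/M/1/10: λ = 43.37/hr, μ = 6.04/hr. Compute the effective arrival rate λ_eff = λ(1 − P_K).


ρ = 7.1805; P_K = (1−ρ)ρ^10/(1−ρ^11) = 0.860733
λ_eff = λ(1 − P_K) = 43.37·(1 − 0.860733) = 43.37·0.139267 = 6.0400 /hr

Final: 6.0400 /hr


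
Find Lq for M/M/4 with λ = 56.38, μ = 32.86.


a = λ/μ = 1.7158; ρ = a/4 = 0.4289
P₀ = 0.176621
Lq = P₀·a^c·ρ / (c!·(1−ρ)²) = 0.176621·8.66623·0.4289/(24·0.32611)
= 0.08389

Final: 0.08389


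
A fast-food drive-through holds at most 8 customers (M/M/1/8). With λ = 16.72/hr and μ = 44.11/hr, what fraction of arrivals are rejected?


ρ = λ/μ = 16.72/44.11 = 0.3791
P_K = (1−ρ)ρ^K/(1−ρ^(K+1)) = (0.6209·0.0004262)/(1 − 0.0001615)
= 0.0002646/0.999838 = 0.0002647

Final: 0.0002647


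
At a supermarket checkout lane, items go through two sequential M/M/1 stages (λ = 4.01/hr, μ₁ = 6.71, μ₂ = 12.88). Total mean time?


Each node sees arrival rate λ = 4.01/hr (tandem ⇒ throughput preserved).
W₁ = 1/(μ₁−λ) = 1/(6.71−4.01) = 0.37037 hr
W₂ = 1/(μ₂−λ) = 1/(12.88−4.01) = 0.11274 hr
W_total = W₁ + W₂ = 0.37037 + 0.11274 = 0.48311 hr

Final: 0.48311 hr


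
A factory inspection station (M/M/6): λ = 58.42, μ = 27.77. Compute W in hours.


a = 2.1037; ρ = 0.3506; P₀ = 0.121758
Lq = P₀·a^c·ρ/(c!(1−ρ)²) = 0.01219
Wq = Lq/λ = 0.01219/58.42 = 0.0002086 hr
W = Wq + 1/μ = 0.0002086 + 0.03601 = 0.03622 hr

Final: 0.03622 hr


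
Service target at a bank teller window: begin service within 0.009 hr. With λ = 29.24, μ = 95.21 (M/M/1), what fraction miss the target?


ρ = 29.24/95.21 = 0.3071
P(Wq > t) = ρ·e^{−(μ−λ)t} = 0.3071·e^{−0.5937}
= 0.3071·0.552263 = 0.169606

Final: 0.169606


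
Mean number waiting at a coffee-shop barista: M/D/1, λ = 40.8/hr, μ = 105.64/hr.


ρ = 40.8/105.64 = 0.3862
M/D/1: Lq = ρ²/(2(1−ρ)) = 0.1492/(2·0.6138) = 0.12151

Final: 0.12151


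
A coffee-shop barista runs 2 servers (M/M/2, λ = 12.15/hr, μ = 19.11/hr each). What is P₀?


a = λ/μ = 12.15/19.11 = 0.6358; ρ = a/c = 0.3179
Σ_{k=0}^{1} a^k/k! (terms k=0..1) = 1.00000 + 0.63579 = 1.63579
Tail: a^2/(2!(1−ρ)) = 0.40423/(2·0.6821) = 0.29631
P₀ = 1/(1.63579 + 0.29631) = 1/1.93211 = 0.517570

Final: 0.517570


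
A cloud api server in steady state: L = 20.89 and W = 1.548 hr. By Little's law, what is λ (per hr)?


λ = L/W = 20.89/1.548 = 13.4948 /hr

Final: 13.4948 /hr


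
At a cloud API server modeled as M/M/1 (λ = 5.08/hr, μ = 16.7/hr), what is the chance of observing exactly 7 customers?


ρ = 5.08/16.7 = 0.3042
P_n = (1−ρ)·ρ^n = (1 − 0.3042)·0.3042^7 = 0.6958·0.0002410 = 0.0001677

Final: 0.0001677


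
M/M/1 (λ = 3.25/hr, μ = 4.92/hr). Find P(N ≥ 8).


ρ = 3.25/4.92 = 0.6606
P(N ≥ n) = ρ^n = 0.6606^8 = 0.036253

Final: 0.036253


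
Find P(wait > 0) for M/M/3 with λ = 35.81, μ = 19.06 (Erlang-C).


a = λ/μ = 1.8788; ρ = a/3 = 0.6263
P₀ = 0.131556 (from M/M/c formula)
C(c,a) = [a^c/(c!(1−ρ))]·P₀ = [6.63200/(6·0.3737)]·0.131556
= 2.95755·0.131556 = 0.389085

Final: 0.389085


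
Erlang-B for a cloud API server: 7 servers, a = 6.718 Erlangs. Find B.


B(c,a) = (a^c/c!) / Σ_{k=0}^{c} a^k/k!
a^7/7! = 122.531982
Σ terms (k=0..7): 1.00000 + 6.71800 + 22.56576 + 50.53226 + 84.86894 + 114.02990 + 127.67548 + 122.53198 = 529.922326
B = 122.531982/529.922326 = 0.231226

Final: 0.231226


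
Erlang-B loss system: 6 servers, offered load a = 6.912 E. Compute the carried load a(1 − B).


B(6,6.912) = 0.325803 (Erlang-B)
Carried load = a(1 − B) = 6.912·(1 − 0.325803) = 6.912·0.674197 = 4.6600 E

Final: 4.6600 Erlangs


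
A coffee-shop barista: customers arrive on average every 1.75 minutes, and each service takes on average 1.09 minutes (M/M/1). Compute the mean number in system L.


λ = 60/1.75 = 34.2857 /hr
μ = 60/1.09 = 55.0459 /hr
ρ = λ/μ = 34.2857/55.0459 = 0.6229
L = ρ/(1−ρ) = 0.6229/0.3771 = 1.6515

Final: 1.6515


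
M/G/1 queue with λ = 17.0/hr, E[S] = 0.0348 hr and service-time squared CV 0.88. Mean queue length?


ρ = λ·E[S] = 17.0·0.0348 = 0.5916
Lq = ρ²(1+C_s²)/(2(1−ρ)) = 0.3500·(1+0.88)/(2·0.4084)
= 0.3500·1.8800/0.8168 = 0.80556

Final: 0.80556


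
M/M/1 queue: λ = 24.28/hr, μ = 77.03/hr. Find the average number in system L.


ρ = λ/μ = 24.28/77.03 = 0.3152
L = ρ/(1−ρ) = 0.3152/(1 − 0.3152) = 0.3152/0.6848 = 0.4603

Final: 0.4603


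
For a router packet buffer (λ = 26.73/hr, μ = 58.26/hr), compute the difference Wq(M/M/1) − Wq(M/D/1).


ρ = 26.73/58.26 = 0.4588
Wq(M/M/1) = ρ/(μ−λ) = 0.4588/31.53 = 0.01455 hr
Wq(M/D/1) = ρ/(2(μ−λ)) = 0.007276 hr
Savings = 0.01455 − 0.007276 = 0.007276 hr

Final: 0.007276 hr


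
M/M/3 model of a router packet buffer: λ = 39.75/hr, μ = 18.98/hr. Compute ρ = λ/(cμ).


ρ = λ/(cμ) = 39.75/(3·18.98) = 39.75/56.94 = 0.6981

Final: 0.6981


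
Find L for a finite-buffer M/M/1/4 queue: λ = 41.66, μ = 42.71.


ρ = 41.66/42.71 = 0.9754
L = ρ[1 − (K+1)ρ^K + Kρ^(K+1)] / [(1−ρ)(1−ρ^(K+1))]
Numerator: 0.9754·(1 − 5·0.905230 + 4·0.882975) = 0.005611
Denominator: (0.02458)·(0.117025) = 0.002877
L = 0.005611/0.002877 = 1.9502

Final: 1.9502


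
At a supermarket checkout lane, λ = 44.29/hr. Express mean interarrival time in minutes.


Mean interarrival time = 1/λ = 1/44.29 hour = 0.02258 hour
In minutes: 0.02258 × 60 = 1.3547 min

Final: 1.3547 min


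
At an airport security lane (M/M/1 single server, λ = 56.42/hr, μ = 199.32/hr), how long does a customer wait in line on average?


ρ = 56.42/199.32 = 0.2831
Wq = ρ/(μ−λ) = 0.2831/(199.32 − 56.42) = 0.2831/142.90 = 0.001981 hr

Final: 0.001981 hr


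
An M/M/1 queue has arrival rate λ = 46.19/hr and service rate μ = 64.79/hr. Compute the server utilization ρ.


ρ = λ/μ = 46.19/64.79 = 0.7129

Final: 0.7129


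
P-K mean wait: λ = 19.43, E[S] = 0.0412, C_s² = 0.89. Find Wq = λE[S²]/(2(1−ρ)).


ρ = λ·E[S] = 19.43·0.0412 = 0.8005
E[S²] = E[S]²(1+C_s²) = 0.0412²·(1+0.89) = 0.003208
Wq = λ·E[S²]/(2(1−ρ)) = 19.43·0.003208/(2·0.1995) = 0.15624 hr

Final: 0.15624 hr


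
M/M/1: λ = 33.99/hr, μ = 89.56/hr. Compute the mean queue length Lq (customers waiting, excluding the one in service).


ρ = 33.99/89.56 = 0.3795
Lq = ρ²/(1−ρ) = 0.1440/0.6205 = 0.2321

Final: 0.2321


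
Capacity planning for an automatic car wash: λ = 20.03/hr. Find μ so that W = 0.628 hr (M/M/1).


W = 1/(μ−λ) ⇒ μ − λ = 1/W = 1/0.628 = 1.5924
μ = λ + 1/W = 20.03 + 1.5924 = 21.6224 per hr

Final: 21.6224 /hr


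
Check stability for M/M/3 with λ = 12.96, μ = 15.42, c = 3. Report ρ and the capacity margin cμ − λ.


Total capacity cμ = 3·15.42 = 46.26/hr
ρ = λ/(cμ) = 12.96/46.26 = 0.2802
Stable ⇔ ρ < 1: YES
Spare capacity = cμ − λ = 46.26 − 12.96 = 33.30/hr

Final: ρ = 0.2802; stable; margin = 33.30/hr


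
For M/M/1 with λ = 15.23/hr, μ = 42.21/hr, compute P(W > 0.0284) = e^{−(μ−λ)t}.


W ~ Exponential(μ−λ) for M/M/1.
μ − λ = 42.21 − 15.23 = 26.9800
P(W > t) = e^{−(μ−λ)t} = e^{−0.7662} = 0.464761

Final: 0.464761


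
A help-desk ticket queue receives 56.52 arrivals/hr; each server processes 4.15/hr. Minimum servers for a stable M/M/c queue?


Stability requires cμ > λ ⇔ c > λ/μ.
λ/μ = 56.52/4.15 = 13.6193
Minimum integer c = ⌊13.6193⌋ + 1 = 14
Check: 14·4.15 = 58.10 > 56.52, while 13·4.15 = 53.95 ≤ 56.52

Final: 14 servers


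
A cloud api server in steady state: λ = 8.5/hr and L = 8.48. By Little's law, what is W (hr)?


W = L/λ = 8.48/8.5 = 0.9976 hr

Final: 0.9976 hr


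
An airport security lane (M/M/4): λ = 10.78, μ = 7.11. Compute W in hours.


a = 1.5162; ρ = 0.3790; P₀ = 0.217342
Lq = P₀·a^c·ρ/(c!(1−ρ)²) = 0.04704
Wq = Lq/λ = 0.04704/10.78 = 0.004364 hr
W = Wq + 1/μ = 0.004364 + 0.14065 = 0.14501 hr

Final: 0.14501 hr
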